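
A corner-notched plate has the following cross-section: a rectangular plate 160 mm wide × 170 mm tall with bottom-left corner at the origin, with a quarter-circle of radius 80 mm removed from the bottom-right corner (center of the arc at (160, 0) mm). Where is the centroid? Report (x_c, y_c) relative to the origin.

plate: A = 160 × 170 = 27200.00, centroid at (80.00, 85.00).
removed quarter-circle: A = −¼π·80² = -5026.55, centroid at (126.05, 33.95).
ΣA = 22173.45 mm²
ΣAx_c = (27200.00)(80.00) + (-5026.55)(126.05) = 1542418.95 mm³
ΣAy_c = (27200.00)(85.00) + (-5026.55)(33.95) = 2141333.33 mm³
x_c = 1542418.95 / 22173.45 = 69.56 mm
y_c = 2141333.33 / 22173.45 = 96.57 mm

x_c = 69.56 mm, y_c = 96.57 mm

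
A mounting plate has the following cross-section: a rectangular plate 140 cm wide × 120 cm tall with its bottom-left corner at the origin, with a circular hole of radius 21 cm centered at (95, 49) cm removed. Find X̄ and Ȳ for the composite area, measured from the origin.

Part | A | x̄ᵢ | ȳᵢ | A·x̄ᵢ | A·ȳᵢ
plate | 16800.00 | 70.00 | 60.00 | 1176000.00 | 1008000.00
hole | -1385.44 | 95.00 | 49.00 | -131617.02 | -67886.68
Σ | 15414.56 |  |  | 1044382.98 | 940113.32
X̄ = 1044382.98 / 15414.56 = 67.75 cm
Ȳ = 940113.32 / 15414.56 = 60.99 cm

X̄ = 67.75 cm, Ȳ = 60.99 cm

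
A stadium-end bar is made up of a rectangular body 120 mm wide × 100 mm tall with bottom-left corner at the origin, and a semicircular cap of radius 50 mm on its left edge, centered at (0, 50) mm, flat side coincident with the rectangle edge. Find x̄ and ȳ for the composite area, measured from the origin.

x̄ = 39.97 mm, ȳ = 50.00 mm

Part | A | x̄ᵢ | ȳᵢ | A·x̄ᵢ | A·ȳᵢ
rectangular body | 12000.00 | 60.00 | 50.00 | 720000.00 | 600000.00
semicircular end | 3926.99 | -21.22 | 50.00 | -83333.33 | 196349.54
Σ | 15926.99 |  |  | 636666.67 | 796349.54
x̄ = 636666.67 / 15926.99 = 39.97 mm
ȳ = 796349.54 / 15926.99 = 50.00 mm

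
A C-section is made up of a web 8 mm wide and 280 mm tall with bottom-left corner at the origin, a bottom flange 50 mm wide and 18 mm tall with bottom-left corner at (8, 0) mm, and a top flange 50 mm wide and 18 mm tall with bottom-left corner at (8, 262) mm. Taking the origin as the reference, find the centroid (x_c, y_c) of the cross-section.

web: A = 8 × 280 = 2240.00, centroid at (4.00, 140.00).
bottom flange: A = 50 × 18 = 900.00, centroid at (33.00, 9.00).
top flange: A = 50 × 18 = 900.00, centroid at (33.00, 271.00).
ΣA = 4040.00 mm²
ΣAx_c = (2240.00)(4.00) + (900.00)(33.00) + (900.00)(33.00) = 68360.00 mm³
ΣAy_c = (2240.00)(140.00) + (900.00)(9.00) + (900.00)(271.00) = 565600.00 mm³
x_c = 68360.00 / 4040.00 = 16.92 mm
y_c = 565600.00 / 4040.00 = 140.00 mm

x_c = 16.92 mm, y_c = 140.00 mm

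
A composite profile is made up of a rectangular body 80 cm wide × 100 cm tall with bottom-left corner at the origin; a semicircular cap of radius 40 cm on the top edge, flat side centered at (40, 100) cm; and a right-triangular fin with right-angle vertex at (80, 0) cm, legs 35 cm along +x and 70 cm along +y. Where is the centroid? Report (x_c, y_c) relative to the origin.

rectangular body: A = 80 × 100 = 8000.00, centroid at (40.00, 50.00).
semicircular top: A = ½π·40² = 2513.27, centroid at (40.00, 116.98).
triangular fin: A = ½·35·70 = 1225.00, centroid at (91.67, 23.33).
ΣA = 11738.27 cm²
ΣAx_c = (8000.00)(40.00) + (2513.27)(40.00) + (1225.00)(91.67) = 532822.63 cm³
ΣAy_c = (8000.00)(50.00) + (2513.27)(116.98) + (1225.00)(23.33) = 722577.41 cm³
x_c = 532822.63 / 11738.27 = 45.39 cm
y_c = 722577.41 / 11738.27 = 61.56 cm

x_c = 45.39 cm, y_c = 61.56 cm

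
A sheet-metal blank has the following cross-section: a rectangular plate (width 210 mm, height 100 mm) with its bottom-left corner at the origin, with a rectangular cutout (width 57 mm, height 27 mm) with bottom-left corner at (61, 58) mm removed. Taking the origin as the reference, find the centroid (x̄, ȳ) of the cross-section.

plate: A = 210 × 100 = 21000.00, centroid at (105.00, 50.00).
hole: A = −(57 × 27) = -1539.00, centroid at (89.50, 71.50).
ΣA = 19461.00 mm², ΣAx̄ = 2067259.50 mm³, ΣAȳ = 939961.50 mm³.
x̄ = 2067259.50/19461.00 = 106.23 mm; ȳ = 939961.50/19461.00 = 48.30 mm.

x̄ = 106.23 mm, ȳ = 48.30 mm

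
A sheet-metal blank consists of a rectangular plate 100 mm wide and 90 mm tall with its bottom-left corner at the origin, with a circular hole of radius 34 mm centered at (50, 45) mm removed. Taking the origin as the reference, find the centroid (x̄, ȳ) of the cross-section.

plate: A = 100 × 90 = 9000.00, centroid at (50.00, 45.00).
hole: A = −π·34² = -3631.68, centroid at (50.00, 45.00).
ΣA = 5368.32 mm², ΣAx̄ = 268415.94 mm³, ΣAȳ = 241574.35 mm³.
x̄ = 268415.94/5368.32 = 50.00 mm; ȳ = 241574.35/5368.32 = 45.00 mm.

x̄ = 50.00 mm, ȳ = 45.00 mm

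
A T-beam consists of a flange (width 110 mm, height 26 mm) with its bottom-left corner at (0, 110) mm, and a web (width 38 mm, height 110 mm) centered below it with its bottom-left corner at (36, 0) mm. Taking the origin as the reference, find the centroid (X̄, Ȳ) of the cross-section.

web: A = 38 × 110 = 4180.00, centroid at (55.00, 55.00).
flange: A = 110 × 26 = 2860.00, centroid at (55.00, 123.00).
ΣA = 7040.00 mm², ΣAX̄ = 387200.00 mm³, ΣAȲ = 581680.00 mm³.
X̄ = 387200.00/7040.00 = 55.00 mm; Ȳ = 581680.00/7040.00 = 82.62 mm.

X̄ = 55.00 mm, Ȳ = 82.62 mm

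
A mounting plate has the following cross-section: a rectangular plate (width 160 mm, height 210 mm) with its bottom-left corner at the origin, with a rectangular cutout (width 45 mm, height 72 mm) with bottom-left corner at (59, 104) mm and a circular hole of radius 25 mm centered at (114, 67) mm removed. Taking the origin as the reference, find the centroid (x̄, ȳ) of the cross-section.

x̄ = 77.48 mm, ȳ = 103.63 mm

plate: A = 160 × 210 = 33600.00, centroid at (80.00, 105.00).
hole 1: A = −(45 × 72) = -3240.00, centroid at (81.50, 140.00).
hole 2: A = −π·25² = -1963.50, centroid at (114.00, 67.00).
ΣA = 28396.50 mm², ΣAx̄ = 2200101.52 mm³, ΣAȳ = 2942845.81 mm³.
x̄ = 2200101.52/28396.50 = 77.48 mm; ȳ = 2942845.81/28396.50 = 103.63 mm.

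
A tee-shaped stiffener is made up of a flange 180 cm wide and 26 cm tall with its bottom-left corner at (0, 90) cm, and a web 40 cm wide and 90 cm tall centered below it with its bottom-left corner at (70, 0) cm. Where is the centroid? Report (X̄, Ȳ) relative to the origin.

Part | A | x̄ᵢ | ȳᵢ | A·x̄ᵢ | A·ȳᵢ
web | 3600.00 | 90.00 | 45.00 | 324000.00 | 162000.00
flange | 4680.00 | 90.00 | 103.00 | 421200.00 | 482040.00
Σ | 8280.00 |  |  | 745200.00 | 644040.00
X̄ = 745200.00 / 8280.00 = 90.00 cm
Ȳ = 644040.00 / 8280.00 = 77.78 cm

X̄ = 90.00 cm, Ȳ = 77.78 cm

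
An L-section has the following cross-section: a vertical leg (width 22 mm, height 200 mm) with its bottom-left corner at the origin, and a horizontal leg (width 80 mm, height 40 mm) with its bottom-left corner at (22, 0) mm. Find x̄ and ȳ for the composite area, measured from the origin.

x̄ = 32.47 mm, ȳ = 66.32 mm

Part | A | x̄ᵢ | ȳᵢ | A·x̄ᵢ | A·ȳᵢ
vertical leg | 4400.00 | 11.00 | 100.00 | 48400.00 | 440000.00
horizontal leg | 3200.00 | 62.00 | 20.00 | 198400.00 | 64000.00
Σ | 7600.00 |  |  | 246800.00 | 504000.00
x̄ = 246800.00 / 7600.00 = 32.47 mm
ȳ = 504000.00 / 7600.00 = 66.32 mm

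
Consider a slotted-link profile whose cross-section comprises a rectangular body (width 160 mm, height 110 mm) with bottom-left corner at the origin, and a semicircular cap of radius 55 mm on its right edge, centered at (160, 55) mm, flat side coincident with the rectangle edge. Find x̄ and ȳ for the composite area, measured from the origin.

rectangular body: A = 160 × 110 = 17600.00, centroid at (80.00, 55.00).
semicircular end: A = ½π·55² = 4751.66, centroid at (183.34, 55.00).
ΣA = 22351.66 mm², ΣAx̄ = 2279182.09 mm³, ΣAȳ = 1229341.24 mm³.
x̄ = 2279182.09/22351.66 = 101.97 mm; ȳ = 1229341.24/22351.66 = 55.00 mm.

x̄ = 101.97 mm, ȳ = 55.00 mm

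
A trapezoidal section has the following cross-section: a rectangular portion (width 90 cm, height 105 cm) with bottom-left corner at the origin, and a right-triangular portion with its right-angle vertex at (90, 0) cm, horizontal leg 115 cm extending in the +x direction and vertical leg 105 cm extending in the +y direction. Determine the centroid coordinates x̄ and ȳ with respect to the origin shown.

rectangular portion: A = 90 × 105 = 9450.00, centroid at (45.00, 52.50).
triangular portion: A = ½·115·105 = 6037.50, centroid at (128.33, 35.00).
ΣA = 15487.50 cm²
ΣAx̄ = (9450.00)(45.00) + (6037.50)(128.33) = 1200062.50 cm³
ΣAȳ = (9450.00)(52.50) + (6037.50)(35.00) = 707437.50 cm³
x̄ = 1200062.50 / 15487.50 = 77.49 cm
ȳ = 707437.50 / 15487.50 = 45.68 cm

x̄ = 77.49 cm, ȳ = 45.68 cm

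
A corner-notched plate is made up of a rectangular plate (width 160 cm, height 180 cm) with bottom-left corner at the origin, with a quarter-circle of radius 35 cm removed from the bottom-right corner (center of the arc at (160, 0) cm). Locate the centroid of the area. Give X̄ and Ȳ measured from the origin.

Part | A | x̄ᵢ | ȳᵢ | A·x̄ᵢ | A·ȳᵢ
plate | 28800.00 | 80.00 | 90.00 | 2304000.00 | 2592000.00
removed quarter-circle | -962.11 | 145.15 | 14.85 | -139646.37 | -14291.67
Σ | 27837.89 |  |  | 2164353.63 | 2577708.33
X̄ = 2164353.63 / 27837.89 = 77.75 cm
Ȳ = 2577708.33 / 27837.89 = 92.60 cm

X̄ = 77.75 cm, Ȳ = 92.60 cm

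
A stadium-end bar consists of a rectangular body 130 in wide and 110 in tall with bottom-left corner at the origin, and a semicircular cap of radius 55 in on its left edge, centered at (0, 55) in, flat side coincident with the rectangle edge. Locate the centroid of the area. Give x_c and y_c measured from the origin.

Part | A | x̄ᵢ | ȳᵢ | A·x̄ᵢ | A·ȳᵢ
rectangular body | 14300.00 | 65.00 | 55.00 | 929500.00 | 786500.00
semicircular end | 4751.66 | -23.34 | 55.00 | -110916.67 | 261341.24
Σ | 19051.66 |  |  | 818583.33 | 1047841.24
x_c = 818583.33 / 19051.66 = 42.97 in
y_c = 1047841.24 / 19051.66 = 55.00 in

x_c = 42.97 in, y_c = 55.00 in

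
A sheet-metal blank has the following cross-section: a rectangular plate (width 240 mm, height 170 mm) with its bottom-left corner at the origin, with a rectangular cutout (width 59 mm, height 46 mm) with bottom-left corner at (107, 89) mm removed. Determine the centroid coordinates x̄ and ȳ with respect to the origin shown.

plate: A = 240 × 170 = 40800.00, centroid at (120.00, 85.00).
hole: A = −(59 × 46) = -2714.00, centroid at (136.50, 112.00).
ΣA = 38086.00 mm²
ΣAx̄ = (40800.00)(120.00) + (-2714.00)(136.50) = 4525539.00 mm³
ΣAȳ = (40800.00)(85.00) + (-2714.00)(112.00) = 3164032.00 mm³
x̄ = 4525539.00 / 38086.00 = 118.82 mm
ȳ = 3164032.00 / 38086.00 = 83.08 mm

x̄ = 118.82 mm, ȳ = 83.08 mm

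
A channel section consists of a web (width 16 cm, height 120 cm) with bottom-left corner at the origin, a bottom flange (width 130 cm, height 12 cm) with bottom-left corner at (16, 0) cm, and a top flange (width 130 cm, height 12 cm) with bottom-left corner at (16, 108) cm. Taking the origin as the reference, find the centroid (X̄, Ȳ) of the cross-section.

X̄ = 53.19 cm, Ȳ = 60.00 cm

web: A = 16 × 120 = 1920.00, centroid at (8.00, 60.00).
bottom flange: A = 130 × 12 = 1560.00, centroid at (81.00, 6.00).
top flange: A = 130 × 12 = 1560.00, centroid at (81.00, 114.00).
ΣA = 5040.00 cm², ΣAX̄ = 268080.00 cm³, ΣAȲ = 302400.00 cm³.
X̄ = 268080.00/5040.00 = 53.19 cm; Ȳ = 302400.00/5040.00 = 60.00 cm.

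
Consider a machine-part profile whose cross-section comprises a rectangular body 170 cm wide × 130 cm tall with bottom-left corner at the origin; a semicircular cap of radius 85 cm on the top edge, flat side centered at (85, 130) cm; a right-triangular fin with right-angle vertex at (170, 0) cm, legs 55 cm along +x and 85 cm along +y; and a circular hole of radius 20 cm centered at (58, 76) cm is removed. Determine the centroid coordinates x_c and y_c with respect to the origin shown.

x_c = 92.98 cm, y_c = 95.34 cm

rectangular body: A = 170 × 130 = 22100.00, centroid at (85.00, 65.00).
semicircular top: A = ½π·85² = 11349.00, centroid at (85.00, 166.08).
triangular fin: A = ½·55·85 = 2337.50, centroid at (188.33, 28.33).
hole: A = −π·20² = -1256.64, centroid at (58.00, 76.00).
ΣA = 34529.87 cm²
ΣAx_c = (22100.00)(85.00) + (11349.00)(85.00) + (2337.50)(188.33) + (-1256.64)(58.00) = 3210509.51 cm³
ΣAy_c = (22100.00)(65.00) + (11349.00)(166.08) + (2337.50)(28.33) + (-1256.64)(76.00) = 3292011.87 cm³
x_c = 3210509.51 / 34529.87 = 92.98 cm
y_c = 3292011.87 / 34529.87 = 95.34 cm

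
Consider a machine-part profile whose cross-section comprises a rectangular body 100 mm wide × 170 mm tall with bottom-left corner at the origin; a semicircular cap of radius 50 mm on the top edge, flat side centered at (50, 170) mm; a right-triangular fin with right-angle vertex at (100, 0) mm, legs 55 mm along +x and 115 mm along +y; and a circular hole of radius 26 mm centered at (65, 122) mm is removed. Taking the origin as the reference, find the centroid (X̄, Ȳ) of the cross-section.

X̄ = 58.39 mm, Ȳ = 93.69 mm

rectangular body: A = 100 × 170 = 17000.00, centroid at (50.00, 85.00).
semicircular top: A = ½π·50² = 3926.99, centroid at (50.00, 191.22).
triangular fin: A = ½·55·115 = 3162.50, centroid at (118.33, 38.33).
hole: A = −π·26² = -2123.72, centroid at (65.00, 122.00).
ΣA = 21965.77 mm², ΣAX̄ = 1282537.13 mm³, ΣAȲ = 2058057.51 mm³.
X̄ = 1282537.13/21965.77 = 58.39 mm; Ȳ = 2058057.51/21965.77 = 93.69 mm.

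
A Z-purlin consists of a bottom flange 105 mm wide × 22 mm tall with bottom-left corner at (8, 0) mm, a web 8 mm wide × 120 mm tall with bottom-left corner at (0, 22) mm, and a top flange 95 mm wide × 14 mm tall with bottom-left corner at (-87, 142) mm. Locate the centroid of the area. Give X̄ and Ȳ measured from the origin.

bottom flange: A = 105 × 22 = 2310.00, centroid at (60.50, 11.00).
web: A = 8 × 120 = 960.00, centroid at (4.00, 82.00).
top flange: A = 95 × 14 = 1330.00, centroid at (-39.50, 149.00).
ΣA = 4600.00 mm², ΣAX̄ = 91060.00 mm³, ΣAȲ = 302300.00 mm³.
X̄ = 91060.00/4600.00 = 19.80 mm; Ȳ = 302300.00/4600.00 = 65.72 mm.

X̄ = 19.80 mm, Ȳ = 65.72 mm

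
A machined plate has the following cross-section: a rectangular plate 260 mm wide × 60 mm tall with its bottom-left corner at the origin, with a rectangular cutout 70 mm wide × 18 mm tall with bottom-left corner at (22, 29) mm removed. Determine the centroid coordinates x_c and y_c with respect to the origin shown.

x_c = 136.41 mm, y_c = 29.30 mm

Part | A | x̄ᵢ | ȳᵢ | A·x̄ᵢ | A·ȳᵢ
plate | 15600.00 | 130.00 | 30.00 | 2028000.00 | 468000.00
hole | -1260.00 | 57.00 | 38.00 | -71820.00 | -47880.00
Σ | 14340.00 |  |  | 1956180.00 | 420120.00
x_c = 1956180.00 / 14340.00 = 136.41 mm
y_c = 420120.00 / 14340.00 = 29.30 mm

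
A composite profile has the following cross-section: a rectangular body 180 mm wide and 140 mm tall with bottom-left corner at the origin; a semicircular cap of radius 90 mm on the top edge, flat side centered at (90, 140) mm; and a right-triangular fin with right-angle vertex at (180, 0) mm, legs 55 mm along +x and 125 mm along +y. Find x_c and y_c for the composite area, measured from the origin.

rectangular body: A = 180 × 140 = 25200.00, centroid at (90.00, 70.00).
semicircular top: A = ½π·90² = 12723.45, centroid at (90.00, 178.20).
triangular fin: A = ½·55·125 = 3437.50, centroid at (198.33, 41.67).
ΣA = 41360.95 mm², ΣAx_c = 4094881.36 mm³, ΣAy_c = 4174512.20 mm³.
x_c = 4094881.36/41360.95 = 99.00 mm; y_c = 4174512.20/41360.95 = 100.93 mm.

x_c = 99.00 mm, y_c = 100.93 mm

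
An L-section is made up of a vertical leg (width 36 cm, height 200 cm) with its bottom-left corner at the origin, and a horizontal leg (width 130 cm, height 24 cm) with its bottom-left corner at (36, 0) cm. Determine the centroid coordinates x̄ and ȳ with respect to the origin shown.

x̄ = 43.09 cm, ȳ = 73.40 cm

vertical leg: A = 36 × 200 = 7200.00, centroid at (18.00, 100.00).
horizontal leg: A = 130 × 24 = 3120.00, centroid at (101.00, 12.00).
ΣA = 10320.00 cm²
ΣAx̄ = (7200.00)(18.00) + (3120.00)(101.00) = 444720.00 cm³
ΣAȳ = (7200.00)(100.00) + (3120.00)(12.00) = 757440.00 cm³
x̄ = 444720.00 / 10320.00 = 43.09 cm
ȳ = 757440.00 / 10320.00 = 73.40 cm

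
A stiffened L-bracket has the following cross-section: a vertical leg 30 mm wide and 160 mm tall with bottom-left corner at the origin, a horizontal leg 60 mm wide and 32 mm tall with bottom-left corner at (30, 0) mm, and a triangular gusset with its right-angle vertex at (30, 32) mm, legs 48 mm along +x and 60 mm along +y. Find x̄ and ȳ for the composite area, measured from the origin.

vertical leg: A = 30 × 160 = 4800.00, centroid at (15.00, 80.00).
horizontal leg: A = 60 × 32 = 1920.00, centroid at (60.00, 16.00).
gusset: A = ½·48·60 = 1440.00, centroid at (46.00, 52.00).
ΣA = 8160.00 mm²
ΣAx̄ = (4800.00)(15.00) + (1920.00)(60.00) + (1440.00)(46.00) = 253440.00 mm³
ΣAȳ = (4800.00)(80.00) + (1920.00)(16.00) + (1440.00)(52.00) = 489600.00 mm³
x̄ = 253440.00 / 8160.00 = 31.06 mm
ȳ = 489600.00 / 8160.00 = 60.00 mm

x̄ = 31.06 mm, ȳ = 60.00 mm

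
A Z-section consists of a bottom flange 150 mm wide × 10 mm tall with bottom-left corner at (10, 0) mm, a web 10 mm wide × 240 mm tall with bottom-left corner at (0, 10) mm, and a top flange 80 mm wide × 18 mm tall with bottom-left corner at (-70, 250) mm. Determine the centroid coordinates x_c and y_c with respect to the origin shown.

bottom flange: A = 150 × 10 = 1500.00, centroid at (85.00, 5.00).
web: A = 10 × 240 = 2400.00, centroid at (5.00, 130.00).
top flange: A = 80 × 18 = 1440.00, centroid at (-30.00, 259.00).
ΣA = 5340.00 mm²
ΣAx_c = (1500.00)(85.00) + (2400.00)(5.00) + (1440.00)(-30.00) = 96300.00 mm³
ΣAy_c = (1500.00)(5.00) + (2400.00)(130.00) + (1440.00)(259.00) = 692460.00 mm³
x_c = 96300.00 / 5340.00 = 18.03 mm
y_c = 692460.00 / 5340.00 = 129.67 mm

x_c = 18.03 mm, y_c = 129.67 mm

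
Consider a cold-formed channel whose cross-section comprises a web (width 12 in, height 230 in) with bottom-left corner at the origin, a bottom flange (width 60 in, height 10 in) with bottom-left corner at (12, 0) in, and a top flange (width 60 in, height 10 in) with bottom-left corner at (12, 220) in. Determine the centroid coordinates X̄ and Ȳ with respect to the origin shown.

Part | A | x̄ᵢ | ȳᵢ | A·x̄ᵢ | A·ȳᵢ
web | 2760.00 | 6.00 | 115.00 | 16560.00 | 317400.00
bottom flange | 600.00 | 42.00 | 5.00 | 25200.00 | 3000.00
top flange | 600.00 | 42.00 | 225.00 | 25200.00 | 135000.00
Σ | 3960.00 |  |  | 66960.00 | 455400.00
X̄ = 66960.00 / 3960.00 = 16.91 in
Ȳ = 455400.00 / 3960.00 = 115.00 in

X̄ = 16.91 in, Ȳ = 115.00 in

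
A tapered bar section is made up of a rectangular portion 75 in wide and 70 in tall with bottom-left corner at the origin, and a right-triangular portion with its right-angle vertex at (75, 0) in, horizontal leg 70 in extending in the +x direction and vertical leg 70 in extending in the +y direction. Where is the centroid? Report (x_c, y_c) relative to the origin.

x_c = 56.86 in, y_c = 31.29 in

rectangular portion: A = 75 × 70 = 5250.00, centroid at (37.50, 35.00).
triangular portion: A = ½·70·70 = 2450.00, centroid at (98.33, 23.33).
ΣA = 7700.00 in²
ΣAx_c = (5250.00)(37.50) + (2450.00)(98.33) = 437791.67 in³
ΣAy_c = (5250.00)(35.00) + (2450.00)(23.33) = 240916.67 in³
x_c = 437791.67 / 7700.00 = 56.86 in
y_c = 240916.67 / 7700.00 = 31.29 in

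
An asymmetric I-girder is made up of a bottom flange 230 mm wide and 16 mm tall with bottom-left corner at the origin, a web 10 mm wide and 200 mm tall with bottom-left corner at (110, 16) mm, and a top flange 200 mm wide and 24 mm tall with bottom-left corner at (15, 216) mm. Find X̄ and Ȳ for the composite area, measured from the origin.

bottom flange: A = 230 × 16 = 3680.00, centroid at (115.00, 8.00).
web: A = 10 × 200 = 2000.00, centroid at (115.00, 116.00).
top flange: A = 200 × 24 = 4800.00, centroid at (115.00, 228.00).
ΣA = 10480.00 mm²
ΣAX̄ = (3680.00)(115.00) + (2000.00)(115.00) + (4800.00)(115.00) = 1205200.00 mm³
ΣAȲ = (3680.00)(8.00) + (2000.00)(116.00) + (4800.00)(228.00) = 1355840.00 mm³
X̄ = 1205200.00 / 10480.00 = 115.00 mm
Ȳ = 1355840.00 / 10480.00 = 129.37 mm

X̄ = 115.00 mm, Ȳ = 129.37 mm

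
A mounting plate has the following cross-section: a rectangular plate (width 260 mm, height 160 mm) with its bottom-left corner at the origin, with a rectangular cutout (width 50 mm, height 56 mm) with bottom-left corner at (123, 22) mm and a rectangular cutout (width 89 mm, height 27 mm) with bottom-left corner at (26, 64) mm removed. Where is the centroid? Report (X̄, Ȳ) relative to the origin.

X̄ = 132.54 mm, Ȳ = 82.47 mm

plate: A = 260 × 160 = 41600.00, centroid at (130.00, 80.00).
hole 1: A = −(50 × 56) = -2800.00, centroid at (148.00, 50.00).
hole 2: A = −(89 × 27) = -2403.00, centroid at (70.50, 77.50).
ΣA = 36397.00 mm²
ΣAX̄ = (41600.00)(130.00) + (-2800.00)(148.00) + (-2403.00)(70.50) = 4824188.50 mm³
ΣAȲ = (41600.00)(80.00) + (-2800.00)(50.00) + (-2403.00)(77.50) = 3001767.50 mm³
X̄ = 4824188.50 / 36397.00 = 132.54 mm
Ȳ = 3001767.50 / 36397.00 = 82.47 mm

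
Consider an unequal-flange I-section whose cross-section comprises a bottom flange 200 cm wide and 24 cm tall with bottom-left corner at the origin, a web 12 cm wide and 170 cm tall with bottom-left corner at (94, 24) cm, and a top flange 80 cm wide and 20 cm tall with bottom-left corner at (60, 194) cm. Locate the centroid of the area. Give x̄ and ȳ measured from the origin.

Part | A | x̄ᵢ | ȳᵢ | A·x̄ᵢ | A·ȳᵢ
bottom flange | 4800.00 | 100.00 | 12.00 | 480000.00 | 57600.00
web | 2040.00 | 100.00 | 109.00 | 204000.00 | 222360.00
top flange | 1600.00 | 100.00 | 204.00 | 160000.00 | 326400.00
Σ | 8440.00 |  |  | 844000.00 | 606360.00
x̄ = 844000.00 / 8440.00 = 100.00 cm
ȳ = 606360.00 / 8440.00 = 71.84 cm

x̄ = 100.00 cm, ȳ = 71.84 cm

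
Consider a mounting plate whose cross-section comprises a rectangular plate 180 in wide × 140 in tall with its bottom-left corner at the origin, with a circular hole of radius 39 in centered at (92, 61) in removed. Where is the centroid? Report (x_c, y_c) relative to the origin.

plate: A = 180 × 140 = 25200.00, centroid at (90.00, 70.00).
hole: A = −π·39² = -4778.36, centroid at (92.00, 61.00).
ΣA = 20421.64 in², ΣAx_c = 1828390.66 in³, ΣAy_c = 1472519.89 in³.
x_c = 1828390.66/20421.64 = 89.53 in; y_c = 1472519.89/20421.64 = 72.11 in.

x_c = 89.53 in, y_c = 72.11 in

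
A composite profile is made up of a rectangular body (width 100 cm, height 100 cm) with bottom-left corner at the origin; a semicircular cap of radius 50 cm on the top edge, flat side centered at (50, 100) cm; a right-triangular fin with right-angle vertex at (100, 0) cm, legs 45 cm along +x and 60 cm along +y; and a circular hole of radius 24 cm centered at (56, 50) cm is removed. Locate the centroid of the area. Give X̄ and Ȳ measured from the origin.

rectangular body: A = 100 × 100 = 10000.00, centroid at (50.00, 50.00).
semicircular top: A = ½π·50² = 3926.99, centroid at (50.00, 121.22).
triangular fin: A = ½·45·60 = 1350.00, centroid at (115.00, 20.00).
hole: A = −π·24² = -1809.56, centroid at (56.00, 50.00).
ΣA = 13467.43 cm²
ΣAX̄ = (10000.00)(50.00) + (3926.99)(50.00) + (1350.00)(115.00) + (-1809.56)(56.00) = 750264.33 cm³
ΣAȲ = (10000.00)(50.00) + (3926.99)(121.22) + (1350.00)(20.00) + (-1809.56)(50.00) = 912554.55 cm³
X̄ = 750264.33 / 13467.43 = 55.71 cm
Ȳ = 912554.55 / 13467.43 = 67.76 cm

X̄ = 55.71 cm, Ȳ = 67.76 cm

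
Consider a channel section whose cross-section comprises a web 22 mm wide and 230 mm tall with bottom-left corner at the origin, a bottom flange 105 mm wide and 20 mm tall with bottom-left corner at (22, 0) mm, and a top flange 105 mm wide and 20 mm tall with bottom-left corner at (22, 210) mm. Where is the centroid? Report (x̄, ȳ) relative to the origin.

web: A = 22 × 230 = 5060.00, centroid at (11.00, 115.00).
bottom flange: A = 105 × 20 = 2100.00, centroid at (74.50, 10.00).
top flange: A = 105 × 20 = 2100.00, centroid at (74.50, 220.00).
ΣA = 9260.00 mm², ΣAx̄ = 368560.00 mm³, ΣAȳ = 1064900.00 mm³.
x̄ = 368560.00/9260.00 = 39.80 mm; ȳ = 1064900.00/9260.00 = 115.00 mm.

x̄ = 39.80 mm, ȳ = 115.00 mm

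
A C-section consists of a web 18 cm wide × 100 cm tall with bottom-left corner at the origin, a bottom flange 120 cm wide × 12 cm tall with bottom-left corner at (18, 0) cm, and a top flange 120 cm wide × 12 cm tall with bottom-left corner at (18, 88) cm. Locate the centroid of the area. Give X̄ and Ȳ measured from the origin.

Part | A | x̄ᵢ | ȳᵢ | A·x̄ᵢ | A·ȳᵢ
web | 1800.00 | 9.00 | 50.00 | 16200.00 | 90000.00
bottom flange | 1440.00 | 78.00 | 6.00 | 112320.00 | 8640.00
top flange | 1440.00 | 78.00 | 94.00 | 112320.00 | 135360.00
Σ | 4680.00 |  |  | 240840.00 | 234000.00
X̄ = 240840.00 / 4680.00 = 51.46 cm
Ȳ = 234000.00 / 4680.00 = 50.00 cm

X̄ = 51.46 cm, Ȳ = 50.00 cm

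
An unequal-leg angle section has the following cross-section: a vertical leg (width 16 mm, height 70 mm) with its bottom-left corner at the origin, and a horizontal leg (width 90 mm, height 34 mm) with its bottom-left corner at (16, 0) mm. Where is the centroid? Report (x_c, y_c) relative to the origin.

vertical leg: A = 16 × 70 = 1120.00, centroid at (8.00, 35.00).
horizontal leg: A = 90 × 34 = 3060.00, centroid at (61.00, 17.00).
ΣA = 4180.00 mm²
ΣAx_c = (1120.00)(8.00) + (3060.00)(61.00) = 195620.00 mm³
ΣAy_c = (1120.00)(35.00) + (3060.00)(17.00) = 91220.00 mm³
x_c = 195620.00 / 4180.00 = 46.80 mm
y_c = 91220.00 / 4180.00 = 21.82 mm

x_c = 46.80 mm, y_c = 21.82 mm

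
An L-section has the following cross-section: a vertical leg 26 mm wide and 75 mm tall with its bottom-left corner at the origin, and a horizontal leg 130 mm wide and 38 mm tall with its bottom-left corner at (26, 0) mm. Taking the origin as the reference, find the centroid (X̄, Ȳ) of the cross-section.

Part | A | x̄ᵢ | ȳᵢ | A·x̄ᵢ | A·ȳᵢ
vertical leg | 1950.00 | 13.00 | 37.50 | 25350.00 | 73125.00
horizontal leg | 4940.00 | 91.00 | 19.00 | 449540.00 | 93860.00
Σ | 6890.00 |  |  | 474890.00 | 166985.00
X̄ = 474890.00 / 6890.00 = 68.92 mm
Ȳ = 166985.00 / 6890.00 = 24.24 mm

X̄ = 68.92 mm, Ȳ = 24.24 mm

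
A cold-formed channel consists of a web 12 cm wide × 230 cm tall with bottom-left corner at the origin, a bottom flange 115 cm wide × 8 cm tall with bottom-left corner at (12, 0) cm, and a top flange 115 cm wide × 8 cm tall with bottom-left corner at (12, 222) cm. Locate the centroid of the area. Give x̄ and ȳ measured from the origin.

x̄ = 31.40 cm, ȳ = 115.00 cm

web: A = 12 × 230 = 2760.00, centroid at (6.00, 115.00).
bottom flange: A = 115 × 8 = 920.00, centroid at (69.50, 4.00).
top flange: A = 115 × 8 = 920.00, centroid at (69.50, 226.00).
ΣA = 4600.00 cm²
ΣAx̄ = (2760.00)(6.00) + (920.00)(69.50) + (920.00)(69.50) = 144440.00 cm³
ΣAȳ = (2760.00)(115.00) + (920.00)(4.00) + (920.00)(226.00) = 529000.00 cm³
x̄ = 144440.00 / 4600.00 = 31.40 cm
ȳ = 529000.00 / 4600.00 = 115.00 cm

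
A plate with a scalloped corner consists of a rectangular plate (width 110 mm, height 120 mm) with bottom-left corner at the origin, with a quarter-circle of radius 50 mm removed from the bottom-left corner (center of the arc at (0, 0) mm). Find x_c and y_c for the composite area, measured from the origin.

x_c = 60.90 mm, y_c = 66.78 mm

Part | A | x̄ᵢ | ȳᵢ | A·x̄ᵢ | A·ȳᵢ
plate | 13200.00 | 55.00 | 60.00 | 726000.00 | 792000.00
removed quarter-circle | -1963.50 | 21.22 | 21.22 | -41666.67 | -41666.67
Σ | 11236.50 |  |  | 684333.33 | 750333.33
x_c = 684333.33 / 11236.50 = 60.90 mm
y_c = 750333.33 / 11236.50 = 66.78 mm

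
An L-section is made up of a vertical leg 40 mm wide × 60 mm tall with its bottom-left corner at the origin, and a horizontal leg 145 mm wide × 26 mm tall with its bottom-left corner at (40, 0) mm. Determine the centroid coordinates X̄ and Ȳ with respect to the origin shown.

vertical leg: A = 40 × 60 = 2400.00, centroid at (20.00, 30.00).
horizontal leg: A = 145 × 26 = 3770.00, centroid at (112.50, 13.00).
ΣA = 6170.00 mm²
ΣAX̄ = (2400.00)(20.00) + (3770.00)(112.50) = 472125.00 mm³
ΣAȲ = (2400.00)(30.00) + (3770.00)(13.00) = 121010.00 mm³
X̄ = 472125.00 / 6170.00 = 76.52 mm
Ȳ = 121010.00 / 6170.00 = 19.61 mm

X̄ = 76.52 mm, Ȳ = 19.61 mm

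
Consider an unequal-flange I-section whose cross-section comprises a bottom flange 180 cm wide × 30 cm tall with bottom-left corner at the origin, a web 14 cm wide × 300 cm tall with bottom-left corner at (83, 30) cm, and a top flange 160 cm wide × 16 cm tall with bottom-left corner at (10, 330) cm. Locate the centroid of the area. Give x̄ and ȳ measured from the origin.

bottom flange: A = 180 × 30 = 5400.00, centroid at (90.00, 15.00).
web: A = 14 × 300 = 4200.00, centroid at (90.00, 180.00).
top flange: A = 160 × 16 = 2560.00, centroid at (90.00, 338.00).
ΣA = 12160.00 cm²
ΣAx̄ = (5400.00)(90.00) + (4200.00)(90.00) + (2560.00)(90.00) = 1094400.00 cm³
ΣAȳ = (5400.00)(15.00) + (4200.00)(180.00) + (2560.00)(338.00) = 1702280.00 cm³
x̄ = 1094400.00 / 12160.00 = 90.00 cm
ȳ = 1702280.00 / 12160.00 = 139.99 cm

x̄ = 90.00 cm, ȳ = 139.99 cm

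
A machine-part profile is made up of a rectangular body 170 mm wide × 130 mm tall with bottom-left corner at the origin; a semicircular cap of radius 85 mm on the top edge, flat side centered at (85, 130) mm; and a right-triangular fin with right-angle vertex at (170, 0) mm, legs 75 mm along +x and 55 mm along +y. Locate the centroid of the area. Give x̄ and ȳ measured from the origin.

rectangular body: A = 170 × 130 = 22100.00, centroid at (85.00, 65.00).
semicircular top: A = ½π·85² = 11349.00, centroid at (85.00, 166.08).
triangular fin: A = ½·75·55 = 2062.50, centroid at (195.00, 18.33).
ΣA = 35511.50 mm²
ΣAx̄ = (22100.00)(85.00) + (11349.00)(85.00) + (2062.50)(195.00) = 3245352.79 mm³
ΣAȳ = (22100.00)(65.00) + (11349.00)(166.08) + (2062.50)(18.33) = 3359099.62 mm³
x̄ = 3245352.79 / 35511.50 = 91.39 mm
ȳ = 3359099.62 / 35511.50 = 94.59 mm

x̄ = 91.39 mm, ȳ = 94.59 mm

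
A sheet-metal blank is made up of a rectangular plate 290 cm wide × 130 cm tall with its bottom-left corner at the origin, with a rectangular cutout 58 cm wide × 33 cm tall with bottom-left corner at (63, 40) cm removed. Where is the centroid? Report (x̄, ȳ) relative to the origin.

x̄ = 147.83 cm, ȳ = 65.45 cm

Part | A | x̄ᵢ | ȳᵢ | A·x̄ᵢ | A·ȳᵢ
plate | 37700.00 | 145.00 | 65.00 | 5466500.00 | 2450500.00
hole | -1914.00 | 92.00 | 56.50 | -176088.00 | -108141.00
Σ | 35786.00 |  |  | 5290412.00 | 2342359.00
x̄ = 5290412.00 / 35786.00 = 147.83 cm
ȳ = 2342359.00 / 35786.00 = 65.45 cm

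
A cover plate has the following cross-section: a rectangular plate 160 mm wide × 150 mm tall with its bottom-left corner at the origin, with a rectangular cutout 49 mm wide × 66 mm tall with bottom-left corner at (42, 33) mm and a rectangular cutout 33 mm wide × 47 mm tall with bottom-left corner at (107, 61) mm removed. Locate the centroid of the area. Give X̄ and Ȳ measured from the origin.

X̄ = 78.76 mm, Ȳ = 75.75 mm

plate: A = 160 × 150 = 24000.00, centroid at (80.00, 75.00).
hole 1: A = −(49 × 66) = -3234.00, centroid at (66.50, 66.00).
hole 2: A = −(33 × 47) = -1551.00, centroid at (123.50, 84.50).
ΣA = 19215.00 mm²
ΣAX̄ = (24000.00)(80.00) + (-3234.00)(66.50) + (-1551.00)(123.50) = 1513390.50 mm³
ΣAȲ = (24000.00)(75.00) + (-3234.00)(66.00) + (-1551.00)(84.50) = 1455496.50 mm³
X̄ = 1513390.50 / 19215.00 = 78.76 mm
Ȳ = 1455496.50 / 19215.00 = 75.75 mm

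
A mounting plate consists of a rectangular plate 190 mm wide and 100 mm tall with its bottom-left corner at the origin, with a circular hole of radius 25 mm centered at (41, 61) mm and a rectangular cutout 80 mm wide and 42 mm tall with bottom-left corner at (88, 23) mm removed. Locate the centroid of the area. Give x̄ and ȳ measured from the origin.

x̄ = 94.65 mm, ȳ = 49.89 mm

plate: A = 190 × 100 = 19000.00, centroid at (95.00, 50.00).
hole 1: A = −π·25² = -1963.50, centroid at (41.00, 61.00).
hole 2: A = −(80 × 42) = -3360.00, centroid at (128.00, 44.00).
ΣA = 13676.50 mm²
ΣAx̄ = (19000.00)(95.00) + (-1963.50)(41.00) + (-3360.00)(128.00) = 1294416.69 mm³
ΣAȳ = (19000.00)(50.00) + (-1963.50)(61.00) + (-3360.00)(44.00) = 682386.78 mm³
x̄ = 1294416.69 / 13676.50 = 94.65 mm
ȳ = 682386.78 / 13676.50 = 49.89 mm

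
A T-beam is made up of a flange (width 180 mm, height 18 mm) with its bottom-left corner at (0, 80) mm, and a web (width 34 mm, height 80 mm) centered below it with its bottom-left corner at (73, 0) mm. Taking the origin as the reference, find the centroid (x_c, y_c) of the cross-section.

Part | A | x̄ᵢ | ȳᵢ | A·x̄ᵢ | A·ȳᵢ
web | 2720.00 | 90.00 | 40.00 | 244800.00 | 108800.00
flange | 3240.00 | 90.00 | 89.00 | 291600.00 | 288360.00
Σ | 5960.00 |  |  | 536400.00 | 397160.00
x_c = 536400.00 / 5960.00 = 90.00 mm
y_c = 397160.00 / 5960.00 = 66.64 mm

x_c = 90.00 mm, y_c = 66.64 mm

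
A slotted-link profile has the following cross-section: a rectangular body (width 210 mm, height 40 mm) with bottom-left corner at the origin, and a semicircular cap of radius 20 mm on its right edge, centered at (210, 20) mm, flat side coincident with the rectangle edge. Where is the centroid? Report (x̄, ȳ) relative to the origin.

x̄ = 112.90 mm, ȳ = 20.00 mm

rectangular body: A = 210 × 40 = 8400.00, centroid at (105.00, 20.00).
semicircular end: A = ½π·20² = 628.32, centroid at (218.49, 20.00).
ΣA = 9028.32 mm²
ΣAx̄ = (8400.00)(105.00) + (628.32)(218.49) = 1019280.22 mm³
ΣAȳ = (8400.00)(20.00) + (628.32)(20.00) = 180566.37 mm³
x̄ = 1019280.22 / 9028.32 = 112.90 mm
ȳ = 180566.37 / 9028.32 = 20.00 mm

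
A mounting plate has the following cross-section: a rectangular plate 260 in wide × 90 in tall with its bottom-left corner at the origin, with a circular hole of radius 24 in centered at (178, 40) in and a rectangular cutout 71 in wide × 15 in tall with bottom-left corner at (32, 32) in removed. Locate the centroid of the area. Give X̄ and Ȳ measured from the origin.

X̄ = 129.01 in, Ȳ = 45.73 in

Part | A | x̄ᵢ | ȳᵢ | A·x̄ᵢ | A·ȳᵢ
plate | 23400.00 | 130.00 | 45.00 | 3042000.00 | 1053000.00
hole 1 | -1809.56 | 178.00 | 40.00 | -322101.21 | -72382.29
hole 2 | -1065.00 | 67.50 | 39.50 | -71887.50 | -42067.50
Σ | 20525.44 |  |  | 2648011.29 | 938550.21
X̄ = 2648011.29 / 20525.44 = 129.01 in
Ȳ = 938550.21 / 20525.44 = 45.73 in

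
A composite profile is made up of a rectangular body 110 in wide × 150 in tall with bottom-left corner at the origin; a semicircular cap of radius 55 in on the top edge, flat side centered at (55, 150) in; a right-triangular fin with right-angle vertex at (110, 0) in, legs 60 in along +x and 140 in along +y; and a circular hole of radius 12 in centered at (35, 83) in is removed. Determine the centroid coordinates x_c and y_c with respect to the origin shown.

rectangular body: A = 110 × 150 = 16500.00, centroid at (55.00, 75.00).
semicircular top: A = ½π·55² = 4751.66, centroid at (55.00, 173.34).
triangular fin: A = ½·60·140 = 4200.00, centroid at (130.00, 46.67).
hole: A = −π·12² = -452.39, centroid at (35.00, 83.00).
ΣA = 24999.27 in², ΣAx_c = 1699007.61 in³, ΣAy_c = 2219617.18 in³.
x_c = 1699007.61/24999.27 = 67.96 in; y_c = 2219617.18/24999.27 = 88.79 in.

x_c = 67.96 in, y_c = 88.79 in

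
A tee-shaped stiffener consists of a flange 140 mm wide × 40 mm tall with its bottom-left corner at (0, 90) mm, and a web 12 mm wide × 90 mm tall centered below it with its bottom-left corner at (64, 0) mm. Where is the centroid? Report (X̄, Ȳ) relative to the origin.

X̄ = 70.00 mm, Ȳ = 99.49 mm

web: A = 12 × 90 = 1080.00, centroid at (70.00, 45.00).
flange: A = 140 × 40 = 5600.00, centroid at (70.00, 110.00).
ΣA = 6680.00 mm², ΣAX̄ = 467600.00 mm³, ΣAȲ = 664600.00 mm³.
X̄ = 467600.00/6680.00 = 70.00 mm; Ȳ = 664600.00/6680.00 = 99.49 mm.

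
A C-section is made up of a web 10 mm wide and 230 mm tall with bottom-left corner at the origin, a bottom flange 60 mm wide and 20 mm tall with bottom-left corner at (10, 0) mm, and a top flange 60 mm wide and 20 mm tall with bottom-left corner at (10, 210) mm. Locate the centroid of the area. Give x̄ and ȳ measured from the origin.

x̄ = 22.87 mm, ȳ = 115.00 mm

Part | A | x̄ᵢ | ȳᵢ | A·x̄ᵢ | A·ȳᵢ
web | 2300.00 | 5.00 | 115.00 | 11500.00 | 264500.00
bottom flange | 1200.00 | 40.00 | 10.00 | 48000.00 | 12000.00
top flange | 1200.00 | 40.00 | 220.00 | 48000.00 | 264000.00
Σ | 4700.00 |  |  | 107500.00 | 540500.00
x̄ = 107500.00 / 4700.00 = 22.87 mm
ȳ = 540500.00 / 4700.00 = 115.00 mm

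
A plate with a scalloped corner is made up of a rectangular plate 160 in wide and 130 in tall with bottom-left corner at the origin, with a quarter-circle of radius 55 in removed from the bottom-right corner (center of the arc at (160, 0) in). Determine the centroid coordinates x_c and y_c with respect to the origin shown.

x_c = 72.69 in, y_c = 70.37 in

plate: A = 160 × 130 = 20800.00, centroid at (80.00, 65.00).
removed quarter-circle: A = −¼π·55² = -2375.83, centroid at (136.66, 23.34).
ΣA = 18424.17 in²
ΣAx_c = (20800.00)(80.00) + (-2375.83)(136.66) = 1339325.62 in³
ΣAy_c = (20800.00)(65.00) + (-2375.83)(23.34) = 1296541.67 in³
x_c = 1339325.62 / 18424.17 = 72.69 in
y_c = 1296541.67 / 18424.17 = 70.37 in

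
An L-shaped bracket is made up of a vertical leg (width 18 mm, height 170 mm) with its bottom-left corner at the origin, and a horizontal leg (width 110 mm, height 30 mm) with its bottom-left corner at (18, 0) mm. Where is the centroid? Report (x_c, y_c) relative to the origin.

vertical leg: A = 18 × 170 = 3060.00, centroid at (9.00, 85.00).
horizontal leg: A = 110 × 30 = 3300.00, centroid at (73.00, 15.00).
ΣA = 6360.00 mm², ΣAx_c = 268440.00 mm³, ΣAy_c = 309600.00 mm³.
x_c = 268440.00/6360.00 = 42.21 mm; y_c = 309600.00/6360.00 = 48.68 mm.

x_c = 42.21 mm, y_c = 48.68 mm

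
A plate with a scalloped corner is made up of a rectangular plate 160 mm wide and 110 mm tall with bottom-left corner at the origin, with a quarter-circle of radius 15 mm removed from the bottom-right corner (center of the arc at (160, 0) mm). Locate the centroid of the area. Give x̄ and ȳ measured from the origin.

plate: A = 160 × 110 = 17600.00, centroid at (80.00, 55.00).
removed quarter-circle: A = −¼π·15² = -176.71, centroid at (153.63, 6.37).
ΣA = 17423.29 mm², ΣAx̄ = 1380850.67 mm³, ΣAȳ = 966875.00 mm³.
x̄ = 1380850.67/17423.29 = 79.25 mm; ȳ = 966875.00/17423.29 = 55.49 mm.

x̄ = 79.25 mm, ȳ = 55.49 mm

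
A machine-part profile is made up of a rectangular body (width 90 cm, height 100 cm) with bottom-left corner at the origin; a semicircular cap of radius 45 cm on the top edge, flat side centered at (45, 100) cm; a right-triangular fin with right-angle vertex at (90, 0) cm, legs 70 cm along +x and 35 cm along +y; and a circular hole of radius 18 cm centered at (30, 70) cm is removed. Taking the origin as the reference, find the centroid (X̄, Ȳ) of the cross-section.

X̄ = 52.99 cm, Ȳ = 62.31 cm

rectangular body: A = 90 × 100 = 9000.00, centroid at (45.00, 50.00).
semicircular top: A = ½π·45² = 3180.86, centroid at (45.00, 119.10).
triangular fin: A = ½·70·35 = 1225.00, centroid at (113.33, 11.67).
hole: A = −π·18² = -1017.88, centroid at (30.00, 70.00).
ΣA = 12387.99 cm²
ΣAX̄ = (9000.00)(45.00) + (3180.86)(45.00) + (1225.00)(113.33) + (-1017.88)(30.00) = 656435.87 cm³
ΣAȲ = (9000.00)(50.00) + (3180.86)(119.10) + (1225.00)(11.67) + (-1017.88)(70.00) = 771876.60 cm³
X̄ = 656435.87 / 12387.99 = 52.99 cm
Ȳ = 771876.60 / 12387.99 = 62.31 cm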